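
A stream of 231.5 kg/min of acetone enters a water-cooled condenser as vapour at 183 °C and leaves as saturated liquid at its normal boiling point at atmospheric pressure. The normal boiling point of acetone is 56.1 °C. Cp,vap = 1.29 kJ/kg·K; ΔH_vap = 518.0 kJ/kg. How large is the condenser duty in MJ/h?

vapour 183→56.1 °C: -163.7 kJ/kg
condensation at 56.1 °C: -518 kJ/kg
Δh = -163.7 + -518 = -681.7 kJ/kg
Q = ṁ·Δh = 231.5 kg/min × -681.7 kJ/kg = -157810 kJ/min
|Q| = 2630.2 kW = 9468.8 MJ/h

Q_c = 9470 MJ/h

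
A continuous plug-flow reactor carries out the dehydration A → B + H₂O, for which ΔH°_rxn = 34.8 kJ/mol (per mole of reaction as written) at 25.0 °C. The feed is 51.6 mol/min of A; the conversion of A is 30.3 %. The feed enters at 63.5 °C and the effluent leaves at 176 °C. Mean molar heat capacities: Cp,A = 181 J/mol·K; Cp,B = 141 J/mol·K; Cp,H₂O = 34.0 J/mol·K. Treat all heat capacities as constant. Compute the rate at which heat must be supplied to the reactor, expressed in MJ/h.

Extent of reaction ξ = 0.303 × 51.6 = 15.635 mol/min
Reaction term: ξ·ΔH°_rxn = 15.635 × 34.8 = 544.09 kJ/min
Sensible, feed 63.5→25 °C: -359.57 kJ/min
Outlet flows (mol/min): A 35.965, B 15.635, H₂O 15.635
Sensible, products 25→176 °C: 1396.1 kJ/min
Q = ΔH = 1580.6 kJ/min = 26.344 kW
Heat supplied = 94.838 MJ/h

Q_in = 94.8 MJ/h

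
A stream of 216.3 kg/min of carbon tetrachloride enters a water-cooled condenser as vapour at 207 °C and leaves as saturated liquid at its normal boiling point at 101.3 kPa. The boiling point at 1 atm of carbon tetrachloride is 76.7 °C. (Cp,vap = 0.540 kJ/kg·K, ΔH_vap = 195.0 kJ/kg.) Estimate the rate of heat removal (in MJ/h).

vapour 207→76.7 °C: -70.362 kJ/kg
condensation at 76.7 °C: -195 kJ/kg
Δh = -70.362 + -195 = -265.36 kJ/kg
Q = ṁ·Δh = 216.3 kg/min × -265.36 kJ/kg = -57398 kJ/min
|Q| = 956.63 kW = 3443.9 MJ/h

Q_c = 3440 MJ/h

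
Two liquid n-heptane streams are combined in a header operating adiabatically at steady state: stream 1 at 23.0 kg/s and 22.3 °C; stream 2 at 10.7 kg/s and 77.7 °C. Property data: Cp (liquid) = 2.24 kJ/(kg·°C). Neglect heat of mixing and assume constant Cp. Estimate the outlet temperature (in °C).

No heat crosses the boundary, so H_out = H_in.
T_out = Σ ṁᵢCp,ᵢTᵢ / Σ ṁᵢCp,ᵢ
      = 3011.2 / 75.488 = 39.89 °C

T_out = 39.9 °C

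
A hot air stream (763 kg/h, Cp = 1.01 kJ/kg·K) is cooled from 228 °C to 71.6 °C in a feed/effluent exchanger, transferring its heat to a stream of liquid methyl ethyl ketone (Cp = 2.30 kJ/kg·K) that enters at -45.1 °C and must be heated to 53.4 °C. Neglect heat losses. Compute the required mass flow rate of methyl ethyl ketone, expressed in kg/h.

Heat released by hot stream: Q = 763 × 1.01 × (228 − 71.6) = 120530 kJ/h
Energy balance on cold side (adiabatic exchanger): Q = ṁ_c·Cp_c·(T_c,out − T_c,in)
ṁ_c = 120530 / [2.30 × (53.4 − -45.1)] = 532.01 kg/h

ṁ_c = 532 kg/h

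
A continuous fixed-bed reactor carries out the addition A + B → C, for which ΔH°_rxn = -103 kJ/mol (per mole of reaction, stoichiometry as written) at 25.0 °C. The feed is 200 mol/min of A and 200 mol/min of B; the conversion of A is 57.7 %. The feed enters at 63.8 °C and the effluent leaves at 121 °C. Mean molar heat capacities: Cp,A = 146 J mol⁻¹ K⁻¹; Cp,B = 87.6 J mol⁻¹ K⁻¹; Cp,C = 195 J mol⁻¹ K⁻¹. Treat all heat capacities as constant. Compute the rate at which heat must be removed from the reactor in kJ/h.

Q_out = 578000 kJ/h

Extent of reaction ξ = 0.577 × 200 = 115.4 mol/min
Reaction term: ξ·ΔH°_rxn = 115.4 × -103 = -11886 kJ/min
Sensible, feed 63.8→25 °C: -1812.7 kJ/min
Outlet flows (mol/min): A 84.6, B 84.6, C 115.4
Sensible, products 25→121 °C: 4057.5 kJ/min
Q = ΔH = -9641.4 kJ/min = -160.69 kW
Heat removed = 578490 kJ/h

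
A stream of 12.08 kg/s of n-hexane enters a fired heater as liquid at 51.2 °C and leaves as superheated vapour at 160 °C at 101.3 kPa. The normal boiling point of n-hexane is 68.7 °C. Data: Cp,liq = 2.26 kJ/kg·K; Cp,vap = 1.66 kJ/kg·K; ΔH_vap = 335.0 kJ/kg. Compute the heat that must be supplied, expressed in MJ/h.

Q = 22900 MJ/h

liquid 51.2→68.7 °C: 39.55 kJ/kg
vaporisation at 68.7 °C: 335 kJ/kg
vapour 68.7→160 °C: 151.56 kJ/kg
Δh = 39.55 + 335 + 151.56 = 526.11 kJ/kg
Q = ṁ·Δh = 12.08 kg/s × 526.11 kJ/kg = 6355.4 kJ/s
|Q| = 6355.4 kW = 22879 MJ/h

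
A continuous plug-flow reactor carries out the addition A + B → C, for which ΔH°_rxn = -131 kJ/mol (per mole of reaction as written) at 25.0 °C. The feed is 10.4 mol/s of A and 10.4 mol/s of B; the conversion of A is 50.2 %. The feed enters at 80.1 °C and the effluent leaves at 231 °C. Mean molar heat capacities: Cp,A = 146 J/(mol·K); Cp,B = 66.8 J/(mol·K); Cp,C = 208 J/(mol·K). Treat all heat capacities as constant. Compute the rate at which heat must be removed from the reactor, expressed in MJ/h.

Q_out = 1280 MJ/h

Extent of reaction ξ = 0.502 × 10.4 = 5.2208 mol/s
Reaction term: ξ·ΔH°_rxn = 5.2208 × -131 = -683.92 kJ/s
Sensible, feed 80.1→25 °C: -121.94 kJ/s
Outlet flows (mol/s): A 5.1792, B 5.1792, C 5.2208
Sensible, products 25→231 °C: 450.74 kJ/s
Q = ΔH = -355.13 kJ/s = -355.13 kW
Heat removed = 1278.5 MJ/h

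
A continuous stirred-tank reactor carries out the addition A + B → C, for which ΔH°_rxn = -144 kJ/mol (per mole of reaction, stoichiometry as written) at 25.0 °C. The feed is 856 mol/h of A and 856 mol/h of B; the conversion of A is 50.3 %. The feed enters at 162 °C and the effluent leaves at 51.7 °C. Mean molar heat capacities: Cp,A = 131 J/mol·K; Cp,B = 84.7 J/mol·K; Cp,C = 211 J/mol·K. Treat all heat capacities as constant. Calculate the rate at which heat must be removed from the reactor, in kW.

Q_out = 22.9 kW

Extent of reaction ξ = 0.503 × 856 = 430.57 mol/h
Reaction term: ξ·ΔH°_rxn = 430.57 × -144 = -62002 kJ/h
Sensible, feed 162→25 °C: -25296 kJ/h
Outlet flows (mol/h): A 425.43, B 425.43, C 430.57
Sensible, products 25→51.7 °C: 4875.8 kJ/h
Q = ΔH = -82422 kJ/h = -22.895 kW
Heat removed = 22.895 kW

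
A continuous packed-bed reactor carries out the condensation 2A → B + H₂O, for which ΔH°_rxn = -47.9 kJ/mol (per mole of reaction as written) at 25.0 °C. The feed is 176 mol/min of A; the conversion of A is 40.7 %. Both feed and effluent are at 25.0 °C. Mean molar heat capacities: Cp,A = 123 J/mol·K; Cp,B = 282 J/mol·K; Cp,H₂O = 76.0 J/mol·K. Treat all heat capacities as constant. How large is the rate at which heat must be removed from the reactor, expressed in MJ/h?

Q_out = 103 MJ/h

Extent of reaction ξ = 0.407 × 176 / 2 = 35.816 mol/min
Reaction term: ξ·ΔH°_rxn = 35.816 × -47.9 = -1715.6 kJ/min
Q = ΔH = -1715.6 kJ/min = -28.593 kW
Heat removed = 102.94 MJ/h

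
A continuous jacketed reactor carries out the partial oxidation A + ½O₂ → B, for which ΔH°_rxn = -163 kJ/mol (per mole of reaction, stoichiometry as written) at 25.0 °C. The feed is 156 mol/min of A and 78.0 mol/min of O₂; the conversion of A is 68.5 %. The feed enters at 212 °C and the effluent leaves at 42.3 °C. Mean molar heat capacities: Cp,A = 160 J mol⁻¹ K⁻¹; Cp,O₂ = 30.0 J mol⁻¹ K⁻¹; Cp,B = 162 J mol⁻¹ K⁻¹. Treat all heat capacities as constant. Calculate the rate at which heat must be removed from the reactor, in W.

Q_out = 368000 W

Extent of reaction ξ = 0.685 × 156 = 106.86 mol/min
Reaction term: ξ·ΔH°_rxn = 106.86 × -163 = -17418 kJ/min
Sensible, feed 212→25 °C: -5105.1 kJ/min
Outlet flows (mol/min): A 49.14, O₂ 24.57, B 106.86
Sensible, products 25→42.3 °C: 448.26 kJ/min
Q = ΔH = -22075 kJ/min = -367.92 kW
Heat removed = 367920 W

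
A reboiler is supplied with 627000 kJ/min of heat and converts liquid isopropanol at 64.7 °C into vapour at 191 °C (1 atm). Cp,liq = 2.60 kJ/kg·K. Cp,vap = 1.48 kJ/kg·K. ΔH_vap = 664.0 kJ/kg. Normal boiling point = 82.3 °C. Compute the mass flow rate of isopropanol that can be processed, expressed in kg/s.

Δh = 2.60×(82.3−64.7) + 664.0 + 1.48×(191−82.3) = 870.64 kJ/kg
Q = 627000 kJ/min = 10450 kJ/s = 10450 kJ/s
ṁ = Q/Δh = 10450 / 870.64 = 12.003 kg/s

ṁ = 12.0 kg/s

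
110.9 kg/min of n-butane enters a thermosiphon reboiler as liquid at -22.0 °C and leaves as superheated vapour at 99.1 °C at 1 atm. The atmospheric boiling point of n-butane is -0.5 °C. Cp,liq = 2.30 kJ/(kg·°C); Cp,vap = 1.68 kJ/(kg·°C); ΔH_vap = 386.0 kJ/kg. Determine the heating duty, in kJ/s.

liquid -22.0→-0.5 °C: 49.45 kJ/kg
vaporisation at -0.5 °C: 386 kJ/kg
vapour -0.5→99.1 °C: 167.33 kJ/kg
Δh = 49.45 + 386 + 167.33 = 602.78 kJ/kg
Q = ṁ·Δh = 110.9 kg/min × 602.78 kJ/kg = 66848 kJ/min
|Q| = 1114.1 kW

Q = 1110 kJ/s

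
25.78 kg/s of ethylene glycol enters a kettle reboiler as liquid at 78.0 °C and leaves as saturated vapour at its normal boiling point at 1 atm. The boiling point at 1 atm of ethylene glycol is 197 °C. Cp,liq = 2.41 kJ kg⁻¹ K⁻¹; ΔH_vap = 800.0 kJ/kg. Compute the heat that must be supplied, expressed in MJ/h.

liquid 78.0→197 °C: 286.79 kJ/kg
vaporisation at 197 °C: 800 kJ/kg
Δh = 286.79 + 800 = 1086.8 kJ/kg
Q = ṁ·Δh = 25.78 kg/s × 1086.8 kJ/kg = 28017 kJ/s
|Q| = 28017 kW = 100860 MJ/h

Q = 101000 MJ/h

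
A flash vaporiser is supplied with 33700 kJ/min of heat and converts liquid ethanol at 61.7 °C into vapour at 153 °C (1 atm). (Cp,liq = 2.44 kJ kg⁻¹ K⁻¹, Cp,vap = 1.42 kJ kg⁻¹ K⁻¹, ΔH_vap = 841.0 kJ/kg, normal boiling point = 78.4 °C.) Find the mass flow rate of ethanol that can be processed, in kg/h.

Δh = 2.44×(78.4−61.7) + 841.0 + 1.42×(153−78.4) = 987.68 kJ/kg
Q = 33700 kJ/min = 561.67 kJ/s = 2.022e+06 kJ/h
ṁ = Q/Δh = 2.022e+06 / 987.68 = 2047.2 kg/h

ṁ = 2050 kg/h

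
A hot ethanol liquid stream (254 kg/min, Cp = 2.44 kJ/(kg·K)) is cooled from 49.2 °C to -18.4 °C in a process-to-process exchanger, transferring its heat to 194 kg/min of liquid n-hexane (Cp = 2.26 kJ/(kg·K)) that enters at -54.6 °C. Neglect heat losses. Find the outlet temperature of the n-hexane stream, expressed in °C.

T_c,out = 41.0 °C

Heat released by hot stream: Q = 254 × 2.44 × (49.2 − -18.4) = 41896 kJ/min
Energy balance on cold side (adiabatic exchanger): Q = ṁ_c·Cp_c·(T_c,out − T_c,in)
T_c,out = -54.6 + 41896/(194 × 2.26) = 40.956 °C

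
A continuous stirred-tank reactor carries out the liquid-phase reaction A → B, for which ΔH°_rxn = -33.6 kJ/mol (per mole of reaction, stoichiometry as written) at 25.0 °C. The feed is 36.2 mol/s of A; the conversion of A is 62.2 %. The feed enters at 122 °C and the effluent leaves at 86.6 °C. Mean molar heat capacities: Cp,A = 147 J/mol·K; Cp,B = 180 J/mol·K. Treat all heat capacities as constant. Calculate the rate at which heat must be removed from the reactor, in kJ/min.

Extent of reaction ξ = 0.622 × 36.2 = 22.516 mol/s
Reaction term: ξ·ΔH°_rxn = 22.516 × -33.6 = -756.55 kJ/s
Sensible, feed 122→25 °C: -516.18 kJ/s
Outlet flows (mol/s): A 13.684, B 22.516
Sensible, products 25→86.6 °C: 373.57 kJ/s
Q = ΔH = -899.16 kJ/s = -899.16 kW
Heat removed = 53949 kJ/min

Q_out = 53900 kJ/min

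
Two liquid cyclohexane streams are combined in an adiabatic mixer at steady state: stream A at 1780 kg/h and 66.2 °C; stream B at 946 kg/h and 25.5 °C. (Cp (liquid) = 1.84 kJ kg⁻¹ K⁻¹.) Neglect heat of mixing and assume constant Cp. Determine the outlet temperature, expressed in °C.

No heat crosses the boundary, so H_out = H_in.
T_out = Σ ṁᵢCp,ᵢTᵢ / Σ ṁᵢCp,ᵢ
      = 261200 / 5015.8 = 52.076 °C

T_out = 52.1 °C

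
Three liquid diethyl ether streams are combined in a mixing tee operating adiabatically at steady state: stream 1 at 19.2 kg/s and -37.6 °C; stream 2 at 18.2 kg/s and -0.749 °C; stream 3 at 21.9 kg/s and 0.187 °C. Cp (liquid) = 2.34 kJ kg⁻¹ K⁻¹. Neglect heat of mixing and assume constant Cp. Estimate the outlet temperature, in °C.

T_out = -12.3 °C

Energy balance with Q = 0: Σ ṁᵢCp,ᵢ(T_out − Tᵢ) = 0
Σ ṁᵢCp,ᵢTᵢ = 19.2×2.34×-37.6 + 18.2×2.34×-0.749 + 21.9×2.34×0.187 = -1711.6
Σ ṁᵢCp,ᵢ = 19.2×2.34 + 18.2×2.34 + 21.9×2.34 = 138.76
T_out = -1711.6 / 138.76 = -12.335 °C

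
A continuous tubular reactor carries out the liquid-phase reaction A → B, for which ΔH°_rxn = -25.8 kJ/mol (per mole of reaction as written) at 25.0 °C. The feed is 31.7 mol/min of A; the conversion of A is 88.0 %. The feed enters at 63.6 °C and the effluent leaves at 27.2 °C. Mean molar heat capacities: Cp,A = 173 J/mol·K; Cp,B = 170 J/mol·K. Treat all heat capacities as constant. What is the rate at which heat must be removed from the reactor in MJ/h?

Q_out = 55.2 MJ/h

Extent of reaction ξ = 0.880 × 31.7 = 27.896 mol/min
Reaction term: ξ·ΔH°_rxn = 27.896 × -25.8 = -719.72 kJ/min
Sensible, feed 63.6→25 °C: -211.69 kJ/min
Outlet flows (mol/min): A 3.804, B 27.896
Sensible, products 25→27.2 °C: 11.881 kJ/min
Q = ΔH = -919.52 kJ/min = -15.325 kW
Heat removed = 55.171 MJ/h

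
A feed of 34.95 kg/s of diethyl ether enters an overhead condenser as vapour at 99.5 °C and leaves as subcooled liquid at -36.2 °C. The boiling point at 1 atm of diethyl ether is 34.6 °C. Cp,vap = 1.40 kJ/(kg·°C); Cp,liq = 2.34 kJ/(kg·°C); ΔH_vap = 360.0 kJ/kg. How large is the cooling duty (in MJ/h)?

vapour 99.5→34.6 °C: -90.86 kJ/kg
condensation at 34.6 °C: -360 kJ/kg
liquid 34.6→-36.2 °C: -165.67 kJ/kg
Δh = -90.86 + -360 + -165.67 = -616.53 kJ/kg
Q = ṁ·Δh = 34.95 kg/s × -616.53 kJ/kg = -21548 kJ/s
|Q| = 21548 kW = 77572 MJ/h

Q_c = 77600 MJ/h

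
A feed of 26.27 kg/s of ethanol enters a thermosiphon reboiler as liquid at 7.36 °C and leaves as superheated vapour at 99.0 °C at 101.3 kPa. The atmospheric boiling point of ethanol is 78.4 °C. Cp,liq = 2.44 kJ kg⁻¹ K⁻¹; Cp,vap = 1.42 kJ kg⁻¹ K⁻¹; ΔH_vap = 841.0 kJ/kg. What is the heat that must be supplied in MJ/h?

Q = 98700 MJ/h

liquid 7.36→78.4 °C: 173.34 kJ/kg
vaporisation at 78.4 °C: 841 kJ/kg
vapour 78.4→99.0 °C: 29.252 kJ/kg
Δh = 173.34 + 841 + 29.252 = 1043.6 kJ/kg
Q = ṁ·Δh = 26.27 kg/s × 1043.6 kJ/kg = 27415 kJ/s
|Q| = 27415 kW = 98694 MJ/h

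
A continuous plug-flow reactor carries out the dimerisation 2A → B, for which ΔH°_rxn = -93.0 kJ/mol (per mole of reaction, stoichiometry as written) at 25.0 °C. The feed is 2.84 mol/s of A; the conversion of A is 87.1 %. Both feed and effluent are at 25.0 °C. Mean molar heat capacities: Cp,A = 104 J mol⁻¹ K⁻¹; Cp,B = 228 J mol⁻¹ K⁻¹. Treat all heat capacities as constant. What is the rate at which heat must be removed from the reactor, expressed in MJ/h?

Extent of reaction ξ = 0.871 × 2.84 / 2 = 1.2368 mol/s
Reaction term: ξ·ΔH°_rxn = 1.2368 × -93.0 = -115.02 kJ/s
Q = ΔH = -115.02 kJ/s = -115.02 kW
Heat removed = 414.09 MJ/h

Q_out = 414 MJ/h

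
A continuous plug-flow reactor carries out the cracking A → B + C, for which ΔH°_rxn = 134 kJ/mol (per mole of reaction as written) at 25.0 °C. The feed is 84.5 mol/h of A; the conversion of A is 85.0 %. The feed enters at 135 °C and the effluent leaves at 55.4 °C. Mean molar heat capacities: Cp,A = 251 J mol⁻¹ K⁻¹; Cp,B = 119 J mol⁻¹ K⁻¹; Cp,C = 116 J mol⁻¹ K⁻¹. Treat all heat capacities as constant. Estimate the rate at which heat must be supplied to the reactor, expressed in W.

Q_in = 2190 W

Extent of reaction ξ = 0.850 × 84.5 = 71.825 mol/h
Reaction term: ξ·ΔH°_rxn = 71.825 × 134 = 9624.6 kJ/h
Sensible, feed 135→25 °C: -2333 kJ/h
Outlet flows (mol/h): A 12.675, B 71.825, C 71.825
Sensible, products 25→55.4 °C: 609.83 kJ/h
Q = ΔH = 7901.3 kJ/h = 2.1948 kW
Heat supplied = 2194.8 W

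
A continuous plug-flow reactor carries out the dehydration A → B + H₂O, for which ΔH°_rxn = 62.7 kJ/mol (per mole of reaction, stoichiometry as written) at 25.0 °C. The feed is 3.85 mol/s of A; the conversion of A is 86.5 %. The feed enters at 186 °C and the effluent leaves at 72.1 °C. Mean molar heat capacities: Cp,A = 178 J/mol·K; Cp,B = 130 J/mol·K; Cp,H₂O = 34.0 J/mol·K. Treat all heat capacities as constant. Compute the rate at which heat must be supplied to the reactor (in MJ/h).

Extent of reaction ξ = 0.865 × 3.85 = 3.3302 mol/s
Reaction term: ξ·ΔH°_rxn = 3.3302 × 62.7 = 208.81 kJ/s
Sensible, feed 186→25 °C: -110.33 kJ/s
Outlet flows (mol/s): A 0.51975, B 3.3302, H₂O 3.3302
Sensible, products 25→72.1 °C: 30.082 kJ/s
Q = ΔH = 128.56 kJ/s = 128.56 kW
Heat supplied = 462.8 MJ/h

Q_in = 463 MJ/h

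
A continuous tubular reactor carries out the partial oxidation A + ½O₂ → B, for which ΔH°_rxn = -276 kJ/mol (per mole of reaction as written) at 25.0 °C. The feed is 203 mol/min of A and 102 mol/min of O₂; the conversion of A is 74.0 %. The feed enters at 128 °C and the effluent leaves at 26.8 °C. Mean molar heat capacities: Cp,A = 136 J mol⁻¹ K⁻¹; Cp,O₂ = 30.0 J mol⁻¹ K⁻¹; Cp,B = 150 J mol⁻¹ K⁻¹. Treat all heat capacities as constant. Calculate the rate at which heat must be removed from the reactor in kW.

Extent of reaction ξ = 0.740 × 203 = 150.22 mol/min
Reaction term: ξ·ΔH°_rxn = 150.22 × -276 = -41461 kJ/min
Sensible, feed 128→25 °C: -3158.8 kJ/min
Outlet flows (mol/min): A 52.78, O₂ 26.89, B 150.22
Sensible, products 25→26.8 °C: 54.932 kJ/min
Q = ΔH = -44565 kJ/min = -742.74 kW
Heat removed = 742.74 kW

Q_out = 743 kW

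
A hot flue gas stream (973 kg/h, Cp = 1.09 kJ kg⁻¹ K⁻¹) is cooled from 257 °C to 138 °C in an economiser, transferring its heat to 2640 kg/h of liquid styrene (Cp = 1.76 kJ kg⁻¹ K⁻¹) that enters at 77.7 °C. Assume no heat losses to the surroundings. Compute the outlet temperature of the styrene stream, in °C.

Heat released by hot stream: Q = 973 × 1.09 × (257 − 138) = 126210 kJ/h
Energy balance on cold side (adiabatic exchanger): Q = ṁ_c·Cp_c·(T_c,out − T_c,in)
T_c,out = 77.7 + 126210/(2640 × 1.76) = 104.86 °C

T_c,out = 105 °C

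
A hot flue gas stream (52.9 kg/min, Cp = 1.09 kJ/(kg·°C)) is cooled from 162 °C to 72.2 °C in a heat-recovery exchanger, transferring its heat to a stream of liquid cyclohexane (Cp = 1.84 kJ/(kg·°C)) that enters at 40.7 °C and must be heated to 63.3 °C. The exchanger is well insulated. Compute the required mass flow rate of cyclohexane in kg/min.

ṁ_c = 125 kg/min

Heat released by hot stream: Q = 52.9 × 1.09 × (162 − 72.2) = 5178 kJ/min
Energy balance on cold side (adiabatic exchanger): Q = ṁ_c·Cp_c·(T_c,out − T_c,in)
ṁ_c = 5178 / [1.84 × (63.3 − 40.7)] = 124.52 kg/min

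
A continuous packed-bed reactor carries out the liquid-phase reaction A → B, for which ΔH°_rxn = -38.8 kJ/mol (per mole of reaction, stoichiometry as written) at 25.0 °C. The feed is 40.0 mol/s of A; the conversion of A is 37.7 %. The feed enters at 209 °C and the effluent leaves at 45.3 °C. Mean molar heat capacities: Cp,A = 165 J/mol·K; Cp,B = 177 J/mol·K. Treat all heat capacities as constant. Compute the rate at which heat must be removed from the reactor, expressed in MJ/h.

Q_out = 5980 MJ/h

Extent of reaction ξ = 0.377 × 40.0 = 15.08 mol/s
Reaction term: ξ·ΔH°_rxn = 15.08 × -38.8 = -585.1 kJ/s
Sensible, feed 209→25 °C: -1214.4 kJ/s
Outlet flows (mol/s): A 24.92, B 15.08
Sensible, products 25→45.3 °C: 137.65 kJ/s
Q = ΔH = -1661.9 kJ/s = -1661.9 kW
Heat removed = 5982.7 MJ/h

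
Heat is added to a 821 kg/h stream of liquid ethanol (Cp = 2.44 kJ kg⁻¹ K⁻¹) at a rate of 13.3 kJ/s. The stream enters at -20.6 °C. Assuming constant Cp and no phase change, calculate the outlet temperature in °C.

Q = 13.3 kJ/s = 47880 kJ/h
ΔT = Q/(ṁ·Cp) = 47880/(821×2.44) = 23.901 K
T_out = -20.6 + 23.901 = 3.3013 °C

T_out = 3.30 °C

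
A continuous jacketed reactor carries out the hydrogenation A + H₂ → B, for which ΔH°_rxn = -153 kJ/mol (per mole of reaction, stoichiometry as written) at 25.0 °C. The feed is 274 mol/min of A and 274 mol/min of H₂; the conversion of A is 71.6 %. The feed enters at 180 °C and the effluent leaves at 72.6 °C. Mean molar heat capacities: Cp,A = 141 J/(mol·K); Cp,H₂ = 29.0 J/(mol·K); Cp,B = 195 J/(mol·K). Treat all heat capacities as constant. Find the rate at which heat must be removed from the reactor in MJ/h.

Q_out = 2090 MJ/h

Extent of reaction ξ = 0.716 × 274 = 196.18 mol/min
Reaction term: ξ·ΔH°_rxn = 196.18 × -153 = -30016 kJ/min
Sensible, feed 180→25 °C: -7219.9 kJ/min
Outlet flows (mol/min): A 77.816, H₂ 77.816, B 196.18
Sensible, products 25→72.6 °C: 2450.7 kJ/min
Q = ΔH = -34785 kJ/min = -579.76 kW
Heat removed = 2087.1 MJ/h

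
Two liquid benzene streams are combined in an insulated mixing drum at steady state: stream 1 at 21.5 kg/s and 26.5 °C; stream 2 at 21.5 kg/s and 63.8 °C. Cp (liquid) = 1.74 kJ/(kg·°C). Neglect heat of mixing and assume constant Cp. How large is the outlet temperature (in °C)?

No heat crosses the boundary, so H_out = H_in.
T_out = Σ ṁᵢCp,ᵢTᵢ / Σ ṁᵢCp,ᵢ
      = 3378.1 / 74.82 = 45.15 °C

T_out = 45.1 °C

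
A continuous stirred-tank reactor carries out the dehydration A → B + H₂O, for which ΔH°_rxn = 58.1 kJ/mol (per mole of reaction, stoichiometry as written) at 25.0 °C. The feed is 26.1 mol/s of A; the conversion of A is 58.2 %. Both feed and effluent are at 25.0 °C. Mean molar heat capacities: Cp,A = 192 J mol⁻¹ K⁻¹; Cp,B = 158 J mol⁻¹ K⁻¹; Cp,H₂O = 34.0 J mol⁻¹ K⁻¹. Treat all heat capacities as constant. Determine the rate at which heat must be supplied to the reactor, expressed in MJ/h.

Q_in = 3180 MJ/h

Extent of reaction ξ = 0.582 × 26.1 = 15.19 mol/s
Reaction term: ξ·ΔH°_rxn = 15.19 × 58.1 = 882.55 kJ/s
Q = ΔH = 882.55 kJ/s = 882.55 kW
Heat supplied = 3177.2 MJ/h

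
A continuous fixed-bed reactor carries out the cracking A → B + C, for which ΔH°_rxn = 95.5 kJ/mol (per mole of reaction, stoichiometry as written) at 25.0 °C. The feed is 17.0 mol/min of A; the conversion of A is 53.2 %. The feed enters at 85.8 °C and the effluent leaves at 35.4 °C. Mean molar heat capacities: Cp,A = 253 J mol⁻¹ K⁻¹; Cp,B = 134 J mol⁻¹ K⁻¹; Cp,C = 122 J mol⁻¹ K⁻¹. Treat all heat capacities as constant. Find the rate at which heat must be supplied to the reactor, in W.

Q_in = 10800 W

Extent of reaction ξ = 0.532 × 17.0 = 9.044 mol/min
Reaction term: ξ·ΔH°_rxn = 9.044 × 95.5 = 863.7 kJ/min
Sensible, feed 85.8→25 °C: -261.5 kJ/min
Outlet flows (mol/min): A 7.956, B 9.044, C 9.044
Sensible, products 25→35.4 °C: 45.013 kJ/min
Q = ΔH = 647.21 kJ/min = 10.787 kW
Heat supplied = 10787 W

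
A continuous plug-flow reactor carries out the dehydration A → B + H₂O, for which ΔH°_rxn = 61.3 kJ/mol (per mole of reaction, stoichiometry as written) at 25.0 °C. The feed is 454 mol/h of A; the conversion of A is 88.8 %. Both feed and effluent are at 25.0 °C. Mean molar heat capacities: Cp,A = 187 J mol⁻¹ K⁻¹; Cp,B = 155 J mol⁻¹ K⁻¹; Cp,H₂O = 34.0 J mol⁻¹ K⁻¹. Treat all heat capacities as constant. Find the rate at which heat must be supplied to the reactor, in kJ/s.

Extent of reaction ξ = 0.888 × 454 = 403.15 mol/h
Reaction term: ξ·ΔH°_rxn = 403.15 × 61.3 = 24713 kJ/h
Q = ΔH = 24713 kJ/h = 6.8648 kW
Heat supplied = 6.8648 kJ/s

Q_in = 6.86 kJ/s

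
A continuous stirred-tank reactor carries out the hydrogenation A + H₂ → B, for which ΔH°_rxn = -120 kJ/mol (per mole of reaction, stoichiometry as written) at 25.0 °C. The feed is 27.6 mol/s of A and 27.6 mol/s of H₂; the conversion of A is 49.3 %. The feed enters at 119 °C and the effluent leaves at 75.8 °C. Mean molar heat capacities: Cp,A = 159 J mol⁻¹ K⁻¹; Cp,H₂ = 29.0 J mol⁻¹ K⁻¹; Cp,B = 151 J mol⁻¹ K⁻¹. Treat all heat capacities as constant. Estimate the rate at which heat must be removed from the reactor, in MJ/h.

Extent of reaction ξ = 0.493 × 27.6 = 13.607 mol/s
Reaction term: ξ·ΔH°_rxn = 13.607 × -120 = -1632.8 kJ/s
Sensible, feed 119→25 °C: -487.75 kJ/s
Outlet flows (mol/s): A 13.993, H₂ 13.993, B 13.607
Sensible, products 25→75.8 °C: 238.02 kJ/s
Q = ΔH = -1882.5 kJ/s = -1882.5 kW
Heat removed = 6777.2 MJ/h

Q_out = 6780 MJ/h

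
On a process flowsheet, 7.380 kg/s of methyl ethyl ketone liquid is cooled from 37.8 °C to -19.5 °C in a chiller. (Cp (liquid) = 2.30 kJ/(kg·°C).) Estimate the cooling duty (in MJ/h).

Q_c = 3500 MJ/h

Q = ṁ·Cp·ΔT = 7.380 × 2.30 × (-19.5 − 37.8) = -972.61 kJ/s
Cooling duty = 3501.4 MJ/h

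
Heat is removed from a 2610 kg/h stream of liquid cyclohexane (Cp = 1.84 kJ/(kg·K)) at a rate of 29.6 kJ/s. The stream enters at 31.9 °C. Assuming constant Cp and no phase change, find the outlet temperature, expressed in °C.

T_out = 9.71 °C

Q = 29.6 kJ/s = 106560 kJ/h
ΔT = Q/(ṁ·Cp) = 106560/(2610×1.84) = 22.189 K
T_out = 31.9 − 22.189 = 9.7111 °C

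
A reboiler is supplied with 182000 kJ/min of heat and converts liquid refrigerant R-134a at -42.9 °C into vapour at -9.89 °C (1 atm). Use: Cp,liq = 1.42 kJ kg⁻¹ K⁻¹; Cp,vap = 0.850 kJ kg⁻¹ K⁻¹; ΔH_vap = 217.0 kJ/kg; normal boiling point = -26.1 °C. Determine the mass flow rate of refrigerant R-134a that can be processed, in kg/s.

ṁ = 11.9 kg/s

Δh = 1.42×(-26.1−-42.9) + 217.0 + 0.850×(-9.89−-26.1) = 254.63 kJ/kg
Q = 182000 kJ/min = 3033.3 kJ/s = 3033.3 kJ/s
ṁ = Q/Δh = 3033.3 / 254.63 = 11.912 kg/s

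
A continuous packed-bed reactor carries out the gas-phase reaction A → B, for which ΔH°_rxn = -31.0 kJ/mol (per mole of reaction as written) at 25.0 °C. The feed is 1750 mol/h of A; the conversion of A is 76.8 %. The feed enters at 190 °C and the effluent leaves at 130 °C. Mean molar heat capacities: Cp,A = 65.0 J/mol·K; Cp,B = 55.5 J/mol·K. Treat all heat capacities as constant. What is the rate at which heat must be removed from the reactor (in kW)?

Extent of reaction ξ = 0.768 × 1750 = 1344 mol/h
Reaction term: ξ·ΔH°_rxn = 1344 × -31.0 = -41664 kJ/h
Sensible, feed 190→25 °C: -18769 kJ/h
Outlet flows (mol/h): A 406, B 1344
Sensible, products 25→130 °C: 10603 kJ/h
Q = ΔH = -49830 kJ/h = -13.842 kW
Heat removed = 13.842 kW

Q_out = 13.8 kW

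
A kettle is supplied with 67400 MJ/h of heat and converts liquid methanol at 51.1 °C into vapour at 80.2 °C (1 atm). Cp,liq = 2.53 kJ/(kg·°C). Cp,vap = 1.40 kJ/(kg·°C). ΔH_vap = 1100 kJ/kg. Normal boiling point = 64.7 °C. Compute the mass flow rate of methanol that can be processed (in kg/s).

ṁ = 16.2 kg/s

Δh = 2.53×(64.7−51.1) + 1100 + 1.40×(80.2−64.7) = 1156.1 kJ/kg
Q = 67400 MJ/h = 18722 kJ/s = 18722 kJ/s
ṁ = Q/Δh = 18722 / 1156.1 = 16.194 kg/s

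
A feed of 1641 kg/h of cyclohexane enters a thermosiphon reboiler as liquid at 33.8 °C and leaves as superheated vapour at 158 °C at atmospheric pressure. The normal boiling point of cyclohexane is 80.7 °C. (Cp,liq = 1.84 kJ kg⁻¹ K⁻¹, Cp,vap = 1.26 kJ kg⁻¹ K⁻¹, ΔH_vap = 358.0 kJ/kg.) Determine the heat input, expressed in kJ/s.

liquid 33.8→80.7 °C: 86.296 kJ/kg
vaporisation at 80.7 °C: 358 kJ/kg
vapour 80.7→158 °C: 97.398 kJ/kg
Δh = 86.296 + 358 + 97.398 = 541.69 kJ/kg
Q = ṁ·Δh = 1641 kg/h × 541.69 kJ/kg = 888920 kJ/h
|Q| = 246.92 kW

Q = 247 kJ/s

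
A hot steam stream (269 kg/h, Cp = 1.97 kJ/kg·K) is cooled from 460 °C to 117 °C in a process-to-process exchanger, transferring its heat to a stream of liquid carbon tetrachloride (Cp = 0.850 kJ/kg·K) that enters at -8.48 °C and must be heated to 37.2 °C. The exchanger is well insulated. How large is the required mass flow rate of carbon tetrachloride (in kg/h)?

Heat released by hot stream: Q = 269 × 1.97 × (460 − 117) = 181770 kJ/h
Energy balance on cold side (adiabatic exchanger): Q = ṁ_c·Cp_c·(T_c,out − T_c,in)
ṁ_c = 181770 / [0.850 × (37.2 − -8.48)] = 4681.3 kg/h

ṁ_c = 4680 kg/h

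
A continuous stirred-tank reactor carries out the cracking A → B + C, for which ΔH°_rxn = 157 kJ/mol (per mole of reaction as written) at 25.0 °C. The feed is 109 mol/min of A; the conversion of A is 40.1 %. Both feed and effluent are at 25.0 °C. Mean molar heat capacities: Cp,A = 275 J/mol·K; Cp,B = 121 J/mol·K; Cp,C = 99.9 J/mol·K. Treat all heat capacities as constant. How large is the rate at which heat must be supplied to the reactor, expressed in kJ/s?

Extent of reaction ξ = 0.401 × 109 = 43.709 mol/min
Reaction term: ξ·ΔH°_rxn = 43.709 × 157 = 6862.3 kJ/min
Q = ΔH = 6862.3 kJ/min = 114.37 kW
Heat supplied = 114.37 kJ/s

Q_in = 114 kJ/s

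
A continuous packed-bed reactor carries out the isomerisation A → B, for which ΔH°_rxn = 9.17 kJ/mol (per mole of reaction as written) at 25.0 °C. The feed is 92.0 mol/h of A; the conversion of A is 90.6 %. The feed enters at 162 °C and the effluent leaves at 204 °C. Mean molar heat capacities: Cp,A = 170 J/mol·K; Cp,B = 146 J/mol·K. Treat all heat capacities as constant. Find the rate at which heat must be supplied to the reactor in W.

Q_in = 295 W

Extent of reaction ξ = 0.906 × 92.0 = 83.352 mol/h
Reaction term: ξ·ΔH°_rxn = 83.352 × 9.17 = 764.34 kJ/h
Sensible, feed 162→25 °C: -2142.7 kJ/h
Outlet flows (mol/h): A 8.648, B 83.352
Sensible, products 25→204 °C: 2441.5 kJ/h
Q = ΔH = 1063.1 kJ/h = 0.29532 kW
Heat supplied = 295.32 W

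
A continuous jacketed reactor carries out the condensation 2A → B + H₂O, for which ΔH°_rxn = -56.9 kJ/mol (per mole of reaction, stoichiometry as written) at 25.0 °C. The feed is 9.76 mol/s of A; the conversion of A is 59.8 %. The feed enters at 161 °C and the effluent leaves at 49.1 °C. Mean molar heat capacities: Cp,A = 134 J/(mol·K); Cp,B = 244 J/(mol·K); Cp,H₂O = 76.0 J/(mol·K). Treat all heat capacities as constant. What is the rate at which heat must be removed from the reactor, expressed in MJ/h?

Q_out = 1110 MJ/h

Extent of reaction ξ = 0.598 × 9.76 / 2 = 2.9182 mol/s
Reaction term: ξ·ΔH°_rxn = 2.9182 × -56.9 = -166.05 kJ/s
Sensible, feed 161→25 °C: -177.87 kJ/s
Outlet flows (mol/s): A 3.9235, B 2.9182, H₂O 2.9182
Sensible, products 25→49.1 °C: 35.176 kJ/s
Q = ΔH = -308.74 kJ/s = -308.74 kW
Heat removed = 1111.5 MJ/h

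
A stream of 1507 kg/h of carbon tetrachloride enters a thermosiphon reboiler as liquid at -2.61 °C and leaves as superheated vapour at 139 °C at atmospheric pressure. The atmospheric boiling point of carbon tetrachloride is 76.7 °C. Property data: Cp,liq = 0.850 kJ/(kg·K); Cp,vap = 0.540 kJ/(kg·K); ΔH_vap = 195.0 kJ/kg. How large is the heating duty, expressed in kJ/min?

liquid -2.61→76.7 °C: 67.413 kJ/kg
vaporisation at 76.7 °C: 195 kJ/kg
vapour 76.7→139 °C: 33.642 kJ/kg
Δh = 67.413 + 195 + 33.642 = 296.06 kJ/kg
Q = ṁ·Δh = 1507 kg/h × 296.06 kJ/kg = 446160 kJ/h
|Q| = 123.93 kW = 7435.9 kJ/min

Q = 7440 kJ/min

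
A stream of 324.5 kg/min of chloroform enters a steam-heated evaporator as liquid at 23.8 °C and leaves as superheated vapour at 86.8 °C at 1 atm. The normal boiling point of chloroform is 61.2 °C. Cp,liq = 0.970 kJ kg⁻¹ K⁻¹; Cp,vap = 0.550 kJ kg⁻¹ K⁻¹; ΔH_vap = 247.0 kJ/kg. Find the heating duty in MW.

Q = 1.61 MW

liquid 23.8→61.2 °C: 36.278 kJ/kg
vaporisation at 61.2 °C: 247 kJ/kg
vapour 61.2→86.8 °C: 14.08 kJ/kg
Δh = 36.278 + 247 + 14.08 = 297.36 kJ/kg
Q = ṁ·Δh = 324.5 kg/min × 297.36 kJ/kg = 96493 kJ/min
|Q| = 1608.2 kW = 1.6082 MW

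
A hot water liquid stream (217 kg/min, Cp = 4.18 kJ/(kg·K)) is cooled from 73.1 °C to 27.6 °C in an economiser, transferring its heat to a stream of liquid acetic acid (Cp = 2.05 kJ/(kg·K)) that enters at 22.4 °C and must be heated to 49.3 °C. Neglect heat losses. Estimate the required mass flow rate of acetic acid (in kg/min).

Heat released by hot stream: Q = 217 × 4.18 × (73.1 − 27.6) = 41271 kJ/min
Energy balance on cold side (adiabatic exchanger): Q = ṁ_c·Cp_c·(T_c,out − T_c,in)
ṁ_c = 41271 / [2.05 × (49.3 − 22.4)] = 748.41 kg/min

ṁ_c = 748 kg/min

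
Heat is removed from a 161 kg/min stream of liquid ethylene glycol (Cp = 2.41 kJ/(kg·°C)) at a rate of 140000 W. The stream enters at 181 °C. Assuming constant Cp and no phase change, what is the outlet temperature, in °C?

Q = 140000 W = 8400 kJ/min
ΔT = Q/(ṁ·Cp) = 8400/(161×2.41) = 21.649 K
T_out = 181 − 21.649 = 159.35 °C

T_out = 159 °C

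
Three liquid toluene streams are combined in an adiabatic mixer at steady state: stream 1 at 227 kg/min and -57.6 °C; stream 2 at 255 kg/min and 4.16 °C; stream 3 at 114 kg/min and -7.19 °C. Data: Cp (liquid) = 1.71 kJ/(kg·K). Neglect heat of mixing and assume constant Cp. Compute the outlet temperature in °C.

Adiabatic, steady state ⇒ Σ ṁᵢCp,ᵢ(T_out − Tᵢ) = 0
Σ ṁᵢCp,ᵢTᵢ = 227×1.71×-57.6 + 255×1.71×4.16 + 114×1.71×-7.19 = -21946
Σ ṁᵢCp,ᵢ = 227×1.71 + 255×1.71 + 114×1.71 = 1019.2
T_out = -21946 / 1019.2 = -21.534 °C

T_out = -21.5 °C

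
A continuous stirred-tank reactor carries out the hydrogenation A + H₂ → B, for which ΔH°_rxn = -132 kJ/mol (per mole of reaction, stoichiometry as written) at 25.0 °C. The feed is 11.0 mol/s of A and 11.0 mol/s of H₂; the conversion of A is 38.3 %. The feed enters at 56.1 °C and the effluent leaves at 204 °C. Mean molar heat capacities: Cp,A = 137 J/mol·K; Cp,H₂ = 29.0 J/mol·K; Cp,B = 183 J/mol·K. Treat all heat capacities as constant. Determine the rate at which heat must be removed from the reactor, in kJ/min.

Q_out = 16400 kJ/min

Extent of reaction ξ = 0.383 × 11.0 = 4.213 mol/s
Reaction term: ξ·ΔH°_rxn = 4.213 × -132 = -556.12 kJ/s
Sensible, feed 56.1→25 °C: -56.789 kJ/s
Outlet flows (mol/s): A 6.787, H₂ 6.787, B 4.213
Sensible, products 25→204 °C: 339.67 kJ/s
Q = ΔH = -273.23 kJ/s = -273.23 kW
Heat removed = 16394 kJ/min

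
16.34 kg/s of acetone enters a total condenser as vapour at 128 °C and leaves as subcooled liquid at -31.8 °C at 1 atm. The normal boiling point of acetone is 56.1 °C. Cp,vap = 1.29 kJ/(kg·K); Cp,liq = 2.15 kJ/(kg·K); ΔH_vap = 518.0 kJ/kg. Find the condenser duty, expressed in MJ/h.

vapour 128→56.1 °C: -92.751 kJ/kg
condensation at 56.1 °C: -518 kJ/kg
liquid 56.1→-31.8 °C: -188.99 kJ/kg
Δh = -92.751 + -518 + -188.99 = -799.74 kJ/kg
Q = ṁ·Δh = 16.34 kg/s × -799.74 kJ/kg = -13068 kJ/s
|Q| = 13068 kW = 47044 MJ/h

Q_c = 47000 MJ/h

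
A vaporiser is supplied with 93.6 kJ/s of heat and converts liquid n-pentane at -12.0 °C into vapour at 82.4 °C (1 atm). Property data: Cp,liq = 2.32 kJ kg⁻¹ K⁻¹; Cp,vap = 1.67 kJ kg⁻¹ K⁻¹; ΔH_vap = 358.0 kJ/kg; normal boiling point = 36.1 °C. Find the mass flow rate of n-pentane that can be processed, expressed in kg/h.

Δh = 2.32×(36.1−-12.0) + 358.0 + 1.67×(82.4−36.1) = 546.91 kJ/kg
Q = 93.6 kJ/s = 93.6 kJ/s = 336960 kJ/h
ṁ = Q/Δh = 336960 / 546.91 = 616.11 kg/h

ṁ = 616 kg/h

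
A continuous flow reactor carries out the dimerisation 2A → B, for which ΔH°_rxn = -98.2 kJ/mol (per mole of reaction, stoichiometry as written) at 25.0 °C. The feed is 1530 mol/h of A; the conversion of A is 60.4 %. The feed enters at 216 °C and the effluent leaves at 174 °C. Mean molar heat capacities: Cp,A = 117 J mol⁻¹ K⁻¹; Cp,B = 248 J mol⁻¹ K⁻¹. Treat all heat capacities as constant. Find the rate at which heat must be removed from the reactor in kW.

Q_out = 14.4 kW

Extent of reaction ξ = 0.604 × 1530 / 2 = 462.06 mol/h
Reaction term: ξ·ΔH°_rxn = 462.06 × -98.2 = -45374 kJ/h
Sensible, feed 216→25 °C: -34191 kJ/h
Outlet flows (mol/h): A 605.88, B 462.06
Sensible, products 25→174 °C: 27636 kJ/h
Q = ΔH = -51929 kJ/h = -14.425 kW
Heat removed = 14.425 kW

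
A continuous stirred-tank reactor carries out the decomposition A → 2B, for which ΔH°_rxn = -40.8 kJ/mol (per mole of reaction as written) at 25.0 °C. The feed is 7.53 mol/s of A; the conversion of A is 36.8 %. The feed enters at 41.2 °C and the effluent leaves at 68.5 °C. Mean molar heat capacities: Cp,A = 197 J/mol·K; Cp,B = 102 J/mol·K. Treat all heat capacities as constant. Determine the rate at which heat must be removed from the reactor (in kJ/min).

Q_out = 4300 kJ/min

Extent of reaction ξ = 0.368 × 7.53 = 2.771 mol/s
Reaction term: ξ·ΔH°_rxn = 2.771 × -40.8 = -113.06 kJ/s
Sensible, feed 41.2→25 °C: -24.031 kJ/s
Outlet flows (mol/s): A 4.759, B 5.5421
Sensible, products 25→68.5 °C: 65.372 kJ/s
Q = ΔH = -71.718 kJ/s = -71.718 kW
Heat removed = 4303.1 kJ/min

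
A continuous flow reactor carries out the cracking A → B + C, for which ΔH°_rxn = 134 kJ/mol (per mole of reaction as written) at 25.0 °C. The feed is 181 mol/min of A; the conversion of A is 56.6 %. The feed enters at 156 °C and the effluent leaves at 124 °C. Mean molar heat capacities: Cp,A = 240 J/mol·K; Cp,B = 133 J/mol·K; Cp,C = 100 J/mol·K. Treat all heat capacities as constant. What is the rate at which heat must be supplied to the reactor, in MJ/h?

Extent of reaction ξ = 0.566 × 181 = 102.45 mol/min
Reaction term: ξ·ΔH°_rxn = 102.45 × 134 = 13728 kJ/min
Sensible, feed 156→25 °C: -5690.6 kJ/min
Outlet flows (mol/min): A 78.554, B 102.45, C 102.45
Sensible, products 25→124 °C: 4229.6 kJ/min
Q = ΔH = 12267 kJ/min = 204.44 kW
Heat supplied = 736 MJ/h

Q_in = 736 MJ/h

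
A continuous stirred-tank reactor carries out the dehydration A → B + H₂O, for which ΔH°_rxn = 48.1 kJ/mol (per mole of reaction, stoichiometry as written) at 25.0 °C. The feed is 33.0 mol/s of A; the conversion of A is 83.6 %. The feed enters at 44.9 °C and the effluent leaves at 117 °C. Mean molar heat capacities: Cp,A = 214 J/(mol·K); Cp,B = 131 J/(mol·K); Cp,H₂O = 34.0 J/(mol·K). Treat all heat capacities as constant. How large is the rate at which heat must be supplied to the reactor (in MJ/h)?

Extent of reaction ξ = 0.836 × 33.0 = 27.588 mol/s
Reaction term: ξ·ΔH°_rxn = 27.588 × 48.1 = 1327 kJ/s
Sensible, feed 44.9→25 °C: -140.53 kJ/s
Outlet flows (mol/s): A 5.412, B 27.588, H₂O 27.588
Sensible, products 25→117 °C: 525.34 kJ/s
Q = ΔH = 1711.8 kJ/s = 1711.8 kW
Heat supplied = 6162.4 MJ/h

Q_in = 6160 MJ/h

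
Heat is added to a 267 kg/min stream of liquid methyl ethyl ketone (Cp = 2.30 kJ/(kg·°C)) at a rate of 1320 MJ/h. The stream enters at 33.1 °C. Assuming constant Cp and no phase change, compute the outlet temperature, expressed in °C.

T_out = 68.9 °C

Q = 1320 MJ/h = 22000 kJ/min
ΔT = Q/(ṁ·Cp) = 22000/(267×2.30) = 35.825 K
T_out = 33.1 + 35.825 = 68.925 °C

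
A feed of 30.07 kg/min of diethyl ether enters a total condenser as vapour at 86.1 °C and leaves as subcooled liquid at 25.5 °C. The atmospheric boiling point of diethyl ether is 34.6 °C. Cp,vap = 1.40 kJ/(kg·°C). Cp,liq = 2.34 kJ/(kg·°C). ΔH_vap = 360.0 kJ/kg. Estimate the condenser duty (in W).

Q_c = 227000 W

vapour 86.1→34.6 °C: -72.1 kJ/kg
condensation at 34.6 °C: -360 kJ/kg
liquid 34.6→25.5 °C: -21.294 kJ/kg
Δh = -72.1 + -360 + -21.294 = -453.39 kJ/kg
Q = ṁ·Δh = 30.07 kg/min × -453.39 kJ/kg = -13634 kJ/min
|Q| = 227.23 kW = 227230 W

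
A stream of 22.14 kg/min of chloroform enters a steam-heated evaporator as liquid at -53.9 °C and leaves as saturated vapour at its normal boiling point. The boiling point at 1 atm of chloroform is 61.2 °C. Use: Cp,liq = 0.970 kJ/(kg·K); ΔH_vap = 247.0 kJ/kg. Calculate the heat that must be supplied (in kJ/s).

liquid -53.9→61.2 °C: 111.65 kJ/kg
vaporisation at 61.2 °C: 247 kJ/kg
Δh = 111.65 + 247 = 358.65 kJ/kg
Q = ṁ·Δh = 22.14 kg/min × 358.65 kJ/kg = 7940.4 kJ/min
|Q| = 132.34 kW

Q = 132 kJ/s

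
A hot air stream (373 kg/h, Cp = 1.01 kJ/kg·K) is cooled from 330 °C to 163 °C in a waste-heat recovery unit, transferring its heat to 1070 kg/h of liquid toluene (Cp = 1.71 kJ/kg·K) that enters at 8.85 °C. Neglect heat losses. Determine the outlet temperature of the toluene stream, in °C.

Heat released by hot stream: Q = 373 × 1.01 × (330 − 163) = 62914 kJ/h
Energy balance on cold side (adiabatic exchanger): Q = ṁ_c·Cp_c·(T_c,out − T_c,in)
T_c,out = 8.85 + 62914/(1070 × 1.71) = 43.235 °C

T_c,out = 43.2 °C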